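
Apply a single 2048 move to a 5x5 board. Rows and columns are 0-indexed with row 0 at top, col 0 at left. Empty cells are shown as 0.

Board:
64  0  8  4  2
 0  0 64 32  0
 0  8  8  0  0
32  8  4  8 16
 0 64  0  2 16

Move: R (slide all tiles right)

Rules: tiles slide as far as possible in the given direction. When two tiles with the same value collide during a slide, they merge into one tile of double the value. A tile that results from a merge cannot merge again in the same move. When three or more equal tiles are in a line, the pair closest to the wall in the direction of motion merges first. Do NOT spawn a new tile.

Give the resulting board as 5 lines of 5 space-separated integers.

Answer:  0 64  8  4  2
 0  0  0 64 32
 0  0  0  0 16
32  8  4  8 16
 0  0 64  2 16

Derivation:
Slide right:
row 0: [64, 0, 8, 4, 2] -> [0, 64, 8, 4, 2]
row 1: [0, 0, 64, 32, 0] -> [0, 0, 0, 64, 32]
row 2: [0, 8, 8, 0, 0] -> [0, 0, 0, 0, 16]
row 3: [32, 8, 4, 8, 16] -> [32, 8, 4, 8, 16]
row 4: [0, 64, 0, 2, 16] -> [0, 0, 64, 2, 16]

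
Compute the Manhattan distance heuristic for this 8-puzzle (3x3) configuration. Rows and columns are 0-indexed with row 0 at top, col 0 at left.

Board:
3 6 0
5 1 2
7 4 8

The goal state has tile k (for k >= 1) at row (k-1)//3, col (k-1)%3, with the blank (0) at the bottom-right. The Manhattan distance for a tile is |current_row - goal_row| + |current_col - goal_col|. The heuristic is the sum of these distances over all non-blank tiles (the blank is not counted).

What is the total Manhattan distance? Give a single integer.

Answer: 12

Derivation:
Tile 3: at (0,0), goal (0,2), distance |0-0|+|0-2| = 2
Tile 6: at (0,1), goal (1,2), distance |0-1|+|1-2| = 2
Tile 5: at (1,0), goal (1,1), distance |1-1|+|0-1| = 1
Tile 1: at (1,1), goal (0,0), distance |1-0|+|1-0| = 2
Tile 2: at (1,2), goal (0,1), distance |1-0|+|2-1| = 2
Tile 7: at (2,0), goal (2,0), distance |2-2|+|0-0| = 0
Tile 4: at (2,1), goal (1,0), distance |2-1|+|1-0| = 2
Tile 8: at (2,2), goal (2,1), distance |2-2|+|2-1| = 1
Sum: 2 + 2 + 1 + 2 + 2 + 0 + 2 + 1 = 12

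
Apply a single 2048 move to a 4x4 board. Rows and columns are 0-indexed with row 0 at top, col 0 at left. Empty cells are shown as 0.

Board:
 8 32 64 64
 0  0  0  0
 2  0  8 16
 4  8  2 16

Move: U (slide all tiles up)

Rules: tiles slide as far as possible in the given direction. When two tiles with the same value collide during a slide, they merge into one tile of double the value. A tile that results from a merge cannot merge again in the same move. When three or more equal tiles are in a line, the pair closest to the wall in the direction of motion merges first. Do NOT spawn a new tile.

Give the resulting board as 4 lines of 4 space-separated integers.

Answer:  8 32 64 64
 2  8  8 32
 4  0  2  0
 0  0  0  0

Derivation:
Slide up:
col 0: [8, 0, 2, 4] -> [8, 2, 4, 0]
col 1: [32, 0, 0, 8] -> [32, 8, 0, 0]
col 2: [64, 0, 8, 2] -> [64, 8, 2, 0]
col 3: [64, 0, 16, 16] -> [64, 32, 0, 0]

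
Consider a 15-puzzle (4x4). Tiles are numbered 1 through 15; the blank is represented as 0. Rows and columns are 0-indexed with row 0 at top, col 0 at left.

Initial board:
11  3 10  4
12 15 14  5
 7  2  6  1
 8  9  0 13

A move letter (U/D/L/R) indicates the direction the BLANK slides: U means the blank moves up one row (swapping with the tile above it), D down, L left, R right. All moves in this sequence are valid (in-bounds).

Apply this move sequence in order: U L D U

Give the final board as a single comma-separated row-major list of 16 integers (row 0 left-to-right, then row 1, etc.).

Answer: 11, 3, 10, 4, 12, 15, 14, 5, 7, 0, 2, 1, 8, 9, 6, 13

Derivation:
After move 1 (U):
11  3 10  4
12 15 14  5
 7  2  0  1
 8  9  6 13

After move 2 (L):
11  3 10  4
12 15 14  5
 7  0  2  1
 8  9  6 13

After move 3 (D):
11  3 10  4
12 15 14  5
 7  9  2  1
 8  0  6 13

After move 4 (U):
11  3 10  4
12 15 14  5
 7  0  2  1
 8  9  6 13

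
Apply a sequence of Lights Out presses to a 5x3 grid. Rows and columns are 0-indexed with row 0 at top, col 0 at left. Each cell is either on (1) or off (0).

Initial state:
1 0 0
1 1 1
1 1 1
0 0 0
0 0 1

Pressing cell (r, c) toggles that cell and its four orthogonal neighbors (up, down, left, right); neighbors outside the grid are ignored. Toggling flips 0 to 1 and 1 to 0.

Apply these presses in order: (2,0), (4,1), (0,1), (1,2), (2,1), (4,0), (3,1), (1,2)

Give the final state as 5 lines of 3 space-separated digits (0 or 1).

Answer: 0 1 1
0 1 1
1 0 0
1 1 1
0 1 0

Derivation:
After press 1 at (2,0):
1 0 0
0 1 1
0 0 1
1 0 0
0 0 1

After press 2 at (4,1):
1 0 0
0 1 1
0 0 1
1 1 0
1 1 0

After press 3 at (0,1):
0 1 1
0 0 1
0 0 1
1 1 0
1 1 0

After press 4 at (1,2):
0 1 0
0 1 0
0 0 0
1 1 0
1 1 0

After press 5 at (2,1):
0 1 0
0 0 0
1 1 1
1 0 0
1 1 0

After press 6 at (4,0):
0 1 0
0 0 0
1 1 1
0 0 0
0 0 0

After press 7 at (3,1):
0 1 0
0 0 0
1 0 1
1 1 1
0 1 0

After press 8 at (1,2):
0 1 1
0 1 1
1 0 0
1 1 1
0 1 0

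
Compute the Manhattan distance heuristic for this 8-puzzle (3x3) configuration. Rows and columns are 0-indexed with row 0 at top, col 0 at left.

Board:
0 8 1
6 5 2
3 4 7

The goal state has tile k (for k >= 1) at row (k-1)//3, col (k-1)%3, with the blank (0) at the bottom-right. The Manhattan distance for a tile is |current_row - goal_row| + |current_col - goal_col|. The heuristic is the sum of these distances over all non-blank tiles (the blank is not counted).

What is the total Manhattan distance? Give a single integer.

Tile 8: (0,1)->(2,1) = 2
Tile 1: (0,2)->(0,0) = 2
Tile 6: (1,0)->(1,2) = 2
Tile 5: (1,1)->(1,1) = 0
Tile 2: (1,2)->(0,1) = 2
Tile 3: (2,0)->(0,2) = 4
Tile 4: (2,1)->(1,0) = 2
Tile 7: (2,2)->(2,0) = 2
Sum: 2 + 2 + 2 + 0 + 2 + 4 + 2 + 2 = 16

Answer: 16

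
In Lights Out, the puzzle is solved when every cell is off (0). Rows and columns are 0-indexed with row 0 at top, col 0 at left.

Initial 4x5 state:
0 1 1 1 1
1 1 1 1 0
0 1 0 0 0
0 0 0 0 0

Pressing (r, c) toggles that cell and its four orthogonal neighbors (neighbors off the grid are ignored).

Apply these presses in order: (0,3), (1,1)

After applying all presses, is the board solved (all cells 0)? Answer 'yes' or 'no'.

Answer: yes

Derivation:
After press 1 at (0,3):
0 1 0 0 0
1 1 1 0 0
0 1 0 0 0
0 0 0 0 0

After press 2 at (1,1):
0 0 0 0 0
0 0 0 0 0
0 0 0 0 0
0 0 0 0 0

Lights still on: 0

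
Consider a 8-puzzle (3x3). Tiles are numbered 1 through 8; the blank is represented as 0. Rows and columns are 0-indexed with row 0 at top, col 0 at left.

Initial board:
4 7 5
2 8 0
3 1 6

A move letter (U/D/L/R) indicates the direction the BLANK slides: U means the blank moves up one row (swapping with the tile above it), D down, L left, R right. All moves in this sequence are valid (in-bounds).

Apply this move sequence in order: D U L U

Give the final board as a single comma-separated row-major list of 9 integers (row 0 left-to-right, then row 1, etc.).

After move 1 (D):
4 7 5
2 8 6
3 1 0

After move 2 (U):
4 7 5
2 8 0
3 1 6

After move 3 (L):
4 7 5
2 0 8
3 1 6

After move 4 (U):
4 0 5
2 7 8
3 1 6

Answer: 4, 0, 5, 2, 7, 8, 3, 1, 6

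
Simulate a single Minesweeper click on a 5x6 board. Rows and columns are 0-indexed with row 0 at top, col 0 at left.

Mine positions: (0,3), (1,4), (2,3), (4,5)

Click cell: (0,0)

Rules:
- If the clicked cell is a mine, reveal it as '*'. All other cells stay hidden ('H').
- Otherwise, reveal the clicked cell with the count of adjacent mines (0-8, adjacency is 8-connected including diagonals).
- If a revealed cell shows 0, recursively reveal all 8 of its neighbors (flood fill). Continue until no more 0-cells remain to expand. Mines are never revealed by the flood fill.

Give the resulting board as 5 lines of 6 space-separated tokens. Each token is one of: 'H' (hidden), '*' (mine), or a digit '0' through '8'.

0 0 1 H H H
0 0 2 H H H
0 0 1 H H H
0 0 1 1 2 H
0 0 0 0 1 H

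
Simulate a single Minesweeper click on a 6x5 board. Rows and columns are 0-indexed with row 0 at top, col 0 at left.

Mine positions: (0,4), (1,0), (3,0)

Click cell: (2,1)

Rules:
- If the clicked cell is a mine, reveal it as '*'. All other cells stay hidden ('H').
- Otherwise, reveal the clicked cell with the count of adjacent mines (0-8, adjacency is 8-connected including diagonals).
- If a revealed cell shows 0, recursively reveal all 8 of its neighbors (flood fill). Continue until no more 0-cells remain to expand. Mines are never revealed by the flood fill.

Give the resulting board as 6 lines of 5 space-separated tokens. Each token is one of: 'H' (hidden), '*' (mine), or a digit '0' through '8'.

H H H H H
H H H H H
H 2 H H H
H H H H H
H H H H H
H H H H H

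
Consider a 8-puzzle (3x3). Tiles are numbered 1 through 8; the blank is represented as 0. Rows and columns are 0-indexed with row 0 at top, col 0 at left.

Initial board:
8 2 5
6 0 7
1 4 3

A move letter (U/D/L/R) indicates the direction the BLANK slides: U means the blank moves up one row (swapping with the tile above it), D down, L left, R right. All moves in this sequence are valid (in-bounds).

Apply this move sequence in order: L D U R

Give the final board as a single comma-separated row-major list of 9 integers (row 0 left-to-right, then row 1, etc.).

Answer: 8, 2, 5, 6, 0, 7, 1, 4, 3

Derivation:
After move 1 (L):
8 2 5
0 6 7
1 4 3

After move 2 (D):
8 2 5
1 6 7
0 4 3

After move 3 (U):
8 2 5
0 6 7
1 4 3

After move 4 (R):
8 2 5
6 0 7
1 4 3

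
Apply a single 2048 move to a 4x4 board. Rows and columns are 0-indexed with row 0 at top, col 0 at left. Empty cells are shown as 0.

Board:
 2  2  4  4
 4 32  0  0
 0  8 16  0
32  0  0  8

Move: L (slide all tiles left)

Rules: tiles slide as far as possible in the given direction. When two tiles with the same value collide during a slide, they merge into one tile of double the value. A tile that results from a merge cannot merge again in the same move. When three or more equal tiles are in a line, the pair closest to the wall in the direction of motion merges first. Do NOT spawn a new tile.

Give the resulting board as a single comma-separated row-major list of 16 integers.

Slide left:
row 0: [2, 2, 4, 4] -> [4, 8, 0, 0]
row 1: [4, 32, 0, 0] -> [4, 32, 0, 0]
row 2: [0, 8, 16, 0] -> [8, 16, 0, 0]
row 3: [32, 0, 0, 8] -> [32, 8, 0, 0]

Answer: 4, 8, 0, 0, 4, 32, 0, 0, 8, 16, 0, 0, 32, 8, 0, 0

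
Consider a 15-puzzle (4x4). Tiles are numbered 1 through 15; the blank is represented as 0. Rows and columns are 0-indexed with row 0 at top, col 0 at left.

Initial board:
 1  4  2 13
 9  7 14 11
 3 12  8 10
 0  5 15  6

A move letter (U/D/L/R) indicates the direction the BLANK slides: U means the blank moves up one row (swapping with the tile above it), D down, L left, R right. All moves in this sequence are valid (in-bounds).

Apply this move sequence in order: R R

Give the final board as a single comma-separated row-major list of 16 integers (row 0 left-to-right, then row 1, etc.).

Answer: 1, 4, 2, 13, 9, 7, 14, 11, 3, 12, 8, 10, 5, 15, 0, 6

Derivation:
After move 1 (R):
 1  4  2 13
 9  7 14 11
 3 12  8 10
 5  0 15  6

After move 2 (R):
 1  4  2 13
 9  7 14 11
 3 12  8 10
 5 15  0  6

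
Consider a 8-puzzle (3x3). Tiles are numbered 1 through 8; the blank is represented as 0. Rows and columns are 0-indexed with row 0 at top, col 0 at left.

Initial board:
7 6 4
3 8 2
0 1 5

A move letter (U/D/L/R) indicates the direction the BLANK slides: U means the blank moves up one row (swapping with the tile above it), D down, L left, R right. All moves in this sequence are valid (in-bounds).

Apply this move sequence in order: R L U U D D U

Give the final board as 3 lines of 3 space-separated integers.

After move 1 (R):
7 6 4
3 8 2
1 0 5

After move 2 (L):
7 6 4
3 8 2
0 1 5

After move 3 (U):
7 6 4
0 8 2
3 1 5

After move 4 (U):
0 6 4
7 8 2
3 1 5

After move 5 (D):
7 6 4
0 8 2
3 1 5

After move 6 (D):
7 6 4
3 8 2
0 1 5

After move 7 (U):
7 6 4
0 8 2
3 1 5

Answer: 7 6 4
0 8 2
3 1 5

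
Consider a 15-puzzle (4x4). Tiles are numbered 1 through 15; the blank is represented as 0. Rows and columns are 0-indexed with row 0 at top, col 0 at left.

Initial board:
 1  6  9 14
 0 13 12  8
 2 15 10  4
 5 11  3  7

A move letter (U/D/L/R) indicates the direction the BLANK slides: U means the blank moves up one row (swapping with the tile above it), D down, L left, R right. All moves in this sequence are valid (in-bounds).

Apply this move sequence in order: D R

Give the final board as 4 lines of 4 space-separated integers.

Answer:  1  6  9 14
 2 13 12  8
15  0 10  4
 5 11  3  7

Derivation:
After move 1 (D):
 1  6  9 14
 2 13 12  8
 0 15 10  4
 5 11  3  7

After move 2 (R):
 1  6  9 14
 2 13 12  8
15  0 10  4
 5 11  3  7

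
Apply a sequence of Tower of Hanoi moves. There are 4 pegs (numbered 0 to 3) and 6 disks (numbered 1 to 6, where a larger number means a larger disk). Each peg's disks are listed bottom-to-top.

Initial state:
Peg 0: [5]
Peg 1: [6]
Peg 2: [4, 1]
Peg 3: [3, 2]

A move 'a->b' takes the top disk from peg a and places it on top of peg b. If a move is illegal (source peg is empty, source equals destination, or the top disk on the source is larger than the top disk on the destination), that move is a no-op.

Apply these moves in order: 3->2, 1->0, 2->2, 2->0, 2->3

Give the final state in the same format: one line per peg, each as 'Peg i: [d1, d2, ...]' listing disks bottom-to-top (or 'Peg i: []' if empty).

Answer: Peg 0: [5, 1]
Peg 1: [6]
Peg 2: [4]
Peg 3: [3, 2]

Derivation:
After move 1 (3->2):
Peg 0: [5]
Peg 1: [6]
Peg 2: [4, 1]
Peg 3: [3, 2]

After move 2 (1->0):
Peg 0: [5]
Peg 1: [6]
Peg 2: [4, 1]
Peg 3: [3, 2]

After move 3 (2->2):
Peg 0: [5]
Peg 1: [6]
Peg 2: [4, 1]
Peg 3: [3, 2]

After move 4 (2->0):
Peg 0: [5, 1]
Peg 1: [6]
Peg 2: [4]
Peg 3: [3, 2]

After move 5 (2->3):
Peg 0: [5, 1]
Peg 1: [6]
Peg 2: [4]
Peg 3: [3, 2]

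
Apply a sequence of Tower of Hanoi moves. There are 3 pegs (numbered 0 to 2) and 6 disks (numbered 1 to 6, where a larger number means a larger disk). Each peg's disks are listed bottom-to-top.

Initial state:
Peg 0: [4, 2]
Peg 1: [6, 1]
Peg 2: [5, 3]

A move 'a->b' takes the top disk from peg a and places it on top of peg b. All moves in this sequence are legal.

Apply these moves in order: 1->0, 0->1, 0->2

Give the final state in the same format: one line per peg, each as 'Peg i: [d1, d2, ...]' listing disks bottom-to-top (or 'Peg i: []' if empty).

Answer: Peg 0: [4]
Peg 1: [6, 1]
Peg 2: [5, 3, 2]

Derivation:
After move 1 (1->0):
Peg 0: [4, 2, 1]
Peg 1: [6]
Peg 2: [5, 3]

After move 2 (0->1):
Peg 0: [4, 2]
Peg 1: [6, 1]
Peg 2: [5, 3]

After move 3 (0->2):
Peg 0: [4]
Peg 1: [6, 1]
Peg 2: [5, 3, 2]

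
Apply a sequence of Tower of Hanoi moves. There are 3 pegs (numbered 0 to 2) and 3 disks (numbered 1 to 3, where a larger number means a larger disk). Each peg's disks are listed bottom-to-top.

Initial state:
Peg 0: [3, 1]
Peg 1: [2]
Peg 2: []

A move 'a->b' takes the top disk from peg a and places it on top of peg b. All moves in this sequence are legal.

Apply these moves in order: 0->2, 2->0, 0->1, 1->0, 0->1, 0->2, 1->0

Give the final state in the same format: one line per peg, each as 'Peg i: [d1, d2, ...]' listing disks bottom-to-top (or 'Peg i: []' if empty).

After move 1 (0->2):
Peg 0: [3]
Peg 1: [2]
Peg 2: [1]

After move 2 (2->0):
Peg 0: [3, 1]
Peg 1: [2]
Peg 2: []

After move 3 (0->1):
Peg 0: [3]
Peg 1: [2, 1]
Peg 2: []

After move 4 (1->0):
Peg 0: [3, 1]
Peg 1: [2]
Peg 2: []

After move 5 (0->1):
Peg 0: [3]
Peg 1: [2, 1]
Peg 2: []

After move 6 (0->2):
Peg 0: []
Peg 1: [2, 1]
Peg 2: [3]

After move 7 (1->0):
Peg 0: [1]
Peg 1: [2]
Peg 2: [3]

Answer: Peg 0: [1]
Peg 1: [2]
Peg 2: [3]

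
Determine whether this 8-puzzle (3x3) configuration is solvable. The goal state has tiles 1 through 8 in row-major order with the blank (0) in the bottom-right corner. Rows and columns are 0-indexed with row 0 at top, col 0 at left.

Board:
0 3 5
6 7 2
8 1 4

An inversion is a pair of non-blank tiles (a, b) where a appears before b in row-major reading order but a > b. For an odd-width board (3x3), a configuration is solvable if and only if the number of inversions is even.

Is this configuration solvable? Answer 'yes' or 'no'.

Answer: yes

Derivation:
Inversions (pairs i<j in row-major order where tile[i] > tile[j] > 0): 14
14 is even, so the puzzle is solvable.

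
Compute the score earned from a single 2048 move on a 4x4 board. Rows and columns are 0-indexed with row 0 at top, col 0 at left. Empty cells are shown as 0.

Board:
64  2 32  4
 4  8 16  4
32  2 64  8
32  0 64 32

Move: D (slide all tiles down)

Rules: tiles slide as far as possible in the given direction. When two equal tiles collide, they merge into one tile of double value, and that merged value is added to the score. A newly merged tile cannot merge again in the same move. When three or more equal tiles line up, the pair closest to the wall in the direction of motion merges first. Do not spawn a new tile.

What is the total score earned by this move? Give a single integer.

Answer: 200

Derivation:
Slide down:
col 0: [64, 4, 32, 32] -> [0, 64, 4, 64]  score +64 (running 64)
col 1: [2, 8, 2, 0] -> [0, 2, 8, 2]  score +0 (running 64)
col 2: [32, 16, 64, 64] -> [0, 32, 16, 128]  score +128 (running 192)
col 3: [4, 4, 8, 32] -> [0, 8, 8, 32]  score +8 (running 200)
Board after move:
  0   0   0   0
 64   2  32   8
  4   8  16   8
 64   2 128  32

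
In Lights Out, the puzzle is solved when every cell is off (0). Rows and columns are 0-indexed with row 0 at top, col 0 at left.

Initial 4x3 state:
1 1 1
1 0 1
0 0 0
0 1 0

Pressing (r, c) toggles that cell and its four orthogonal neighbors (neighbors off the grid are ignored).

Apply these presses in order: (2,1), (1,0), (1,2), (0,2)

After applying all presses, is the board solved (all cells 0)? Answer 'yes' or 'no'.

Answer: no

Derivation:
After press 1 at (2,1):
1 1 1
1 1 1
1 1 1
0 0 0

After press 2 at (1,0):
0 1 1
0 0 1
0 1 1
0 0 0

After press 3 at (1,2):
0 1 0
0 1 0
0 1 0
0 0 0

After press 4 at (0,2):
0 0 1
0 1 1
0 1 0
0 0 0

Lights still on: 4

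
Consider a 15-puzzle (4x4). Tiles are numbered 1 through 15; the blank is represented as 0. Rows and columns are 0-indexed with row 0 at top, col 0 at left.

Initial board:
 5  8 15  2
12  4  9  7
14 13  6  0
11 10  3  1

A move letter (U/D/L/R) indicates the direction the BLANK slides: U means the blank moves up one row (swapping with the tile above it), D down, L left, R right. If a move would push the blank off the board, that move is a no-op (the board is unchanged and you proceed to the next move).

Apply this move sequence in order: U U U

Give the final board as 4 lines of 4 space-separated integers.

Answer:  5  8 15  0
12  4  9  2
14 13  6  7
11 10  3  1

Derivation:
After move 1 (U):
 5  8 15  2
12  4  9  0
14 13  6  7
11 10  3  1

After move 2 (U):
 5  8 15  0
12  4  9  2
14 13  6  7
11 10  3  1

After move 3 (U):
 5  8 15  0
12  4  9  2
14 13  6  7
11 10  3  1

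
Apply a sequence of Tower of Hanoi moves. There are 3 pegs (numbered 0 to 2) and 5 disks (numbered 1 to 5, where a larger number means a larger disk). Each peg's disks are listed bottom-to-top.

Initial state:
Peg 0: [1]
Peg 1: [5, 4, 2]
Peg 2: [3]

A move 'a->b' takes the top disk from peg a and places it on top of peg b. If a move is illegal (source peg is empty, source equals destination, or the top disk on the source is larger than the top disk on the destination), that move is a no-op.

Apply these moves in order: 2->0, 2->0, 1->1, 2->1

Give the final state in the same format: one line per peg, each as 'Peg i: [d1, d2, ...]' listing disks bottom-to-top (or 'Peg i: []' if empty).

Answer: Peg 0: [1]
Peg 1: [5, 4, 2]
Peg 2: [3]

Derivation:
After move 1 (2->0):
Peg 0: [1]
Peg 1: [5, 4, 2]
Peg 2: [3]

After move 2 (2->0):
Peg 0: [1]
Peg 1: [5, 4, 2]
Peg 2: [3]

After move 3 (1->1):
Peg 0: [1]
Peg 1: [5, 4, 2]
Peg 2: [3]

After move 4 (2->1):
Peg 0: [1]
Peg 1: [5, 4, 2]
Peg 2: [3]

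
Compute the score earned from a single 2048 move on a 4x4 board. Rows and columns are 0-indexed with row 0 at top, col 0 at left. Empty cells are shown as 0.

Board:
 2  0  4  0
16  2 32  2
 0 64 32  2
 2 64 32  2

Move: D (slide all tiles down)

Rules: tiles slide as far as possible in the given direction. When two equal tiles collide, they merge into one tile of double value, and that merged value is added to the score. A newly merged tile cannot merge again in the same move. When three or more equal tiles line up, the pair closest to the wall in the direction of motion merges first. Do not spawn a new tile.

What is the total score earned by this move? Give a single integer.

Answer: 196

Derivation:
Slide down:
col 0: [2, 16, 0, 2] -> [0, 2, 16, 2]  score +0 (running 0)
col 1: [0, 2, 64, 64] -> [0, 0, 2, 128]  score +128 (running 128)
col 2: [4, 32, 32, 32] -> [0, 4, 32, 64]  score +64 (running 192)
col 3: [0, 2, 2, 2] -> [0, 0, 2, 4]  score +4 (running 196)
Board after move:
  0   0   0   0
  2   0   4   0
 16   2  32   2
  2 128  64   4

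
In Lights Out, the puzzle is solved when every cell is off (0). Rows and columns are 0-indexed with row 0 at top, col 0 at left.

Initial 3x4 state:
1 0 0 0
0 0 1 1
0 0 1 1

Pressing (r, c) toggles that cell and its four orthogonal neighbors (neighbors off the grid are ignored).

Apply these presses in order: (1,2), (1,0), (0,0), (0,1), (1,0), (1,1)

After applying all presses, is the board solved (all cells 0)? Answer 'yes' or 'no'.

After press 1 at (1,2):
1 0 1 0
0 1 0 0
0 0 0 1

After press 2 at (1,0):
0 0 1 0
1 0 0 0
1 0 0 1

After press 3 at (0,0):
1 1 1 0
0 0 0 0
1 0 0 1

After press 4 at (0,1):
0 0 0 0
0 1 0 0
1 0 0 1

After press 5 at (1,0):
1 0 0 0
1 0 0 0
0 0 0 1

After press 6 at (1,1):
1 1 0 0
0 1 1 0
0 1 0 1

Lights still on: 6

Answer: no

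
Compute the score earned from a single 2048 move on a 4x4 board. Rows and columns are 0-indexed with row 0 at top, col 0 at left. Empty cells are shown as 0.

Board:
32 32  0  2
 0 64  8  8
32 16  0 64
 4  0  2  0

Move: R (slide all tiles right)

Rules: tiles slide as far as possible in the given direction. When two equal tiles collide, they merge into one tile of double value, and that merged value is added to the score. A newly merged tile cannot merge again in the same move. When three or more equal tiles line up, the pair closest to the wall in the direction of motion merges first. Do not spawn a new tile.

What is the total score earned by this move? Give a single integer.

Answer: 80

Derivation:
Slide right:
row 0: [32, 32, 0, 2] -> [0, 0, 64, 2]  score +64 (running 64)
row 1: [0, 64, 8, 8] -> [0, 0, 64, 16]  score +16 (running 80)
row 2: [32, 16, 0, 64] -> [0, 32, 16, 64]  score +0 (running 80)
row 3: [4, 0, 2, 0] -> [0, 0, 4, 2]  score +0 (running 80)
Board after move:
 0  0 64  2
 0  0 64 16
 0 32 16 64
 0  0  4  2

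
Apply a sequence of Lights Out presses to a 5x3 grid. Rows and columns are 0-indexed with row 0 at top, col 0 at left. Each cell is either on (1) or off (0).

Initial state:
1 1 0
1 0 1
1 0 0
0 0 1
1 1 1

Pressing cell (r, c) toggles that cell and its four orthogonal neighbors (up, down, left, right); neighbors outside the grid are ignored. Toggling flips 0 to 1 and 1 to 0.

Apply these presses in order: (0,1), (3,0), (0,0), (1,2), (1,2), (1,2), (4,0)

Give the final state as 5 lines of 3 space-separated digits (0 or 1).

After press 1 at (0,1):
0 0 1
1 1 1
1 0 0
0 0 1
1 1 1

After press 2 at (3,0):
0 0 1
1 1 1
0 0 0
1 1 1
0 1 1

After press 3 at (0,0):
1 1 1
0 1 1
0 0 0
1 1 1
0 1 1

After press 4 at (1,2):
1 1 0
0 0 0
0 0 1
1 1 1
0 1 1

After press 5 at (1,2):
1 1 1
0 1 1
0 0 0
1 1 1
0 1 1

After press 6 at (1,2):
1 1 0
0 0 0
0 0 1
1 1 1
0 1 1

After press 7 at (4,0):
1 1 0
0 0 0
0 0 1
0 1 1
1 0 1

Answer: 1 1 0
0 0 0
0 0 1
0 1 1
1 0 1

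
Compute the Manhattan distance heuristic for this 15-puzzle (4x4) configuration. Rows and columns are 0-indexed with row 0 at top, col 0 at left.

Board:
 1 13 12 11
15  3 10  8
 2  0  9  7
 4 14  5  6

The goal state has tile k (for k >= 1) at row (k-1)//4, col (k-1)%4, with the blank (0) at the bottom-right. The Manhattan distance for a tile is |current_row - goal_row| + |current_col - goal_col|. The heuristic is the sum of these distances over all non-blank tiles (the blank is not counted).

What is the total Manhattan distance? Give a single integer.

Answer: 39

Derivation:
Tile 1: (0,0)->(0,0) = 0
Tile 13: (0,1)->(3,0) = 4
Tile 12: (0,2)->(2,3) = 3
Tile 11: (0,3)->(2,2) = 3
Tile 15: (1,0)->(3,2) = 4
Tile 3: (1,1)->(0,2) = 2
Tile 10: (1,2)->(2,1) = 2
Tile 8: (1,3)->(1,3) = 0
Tile 2: (2,0)->(0,1) = 3
Tile 9: (2,2)->(2,0) = 2
Tile 7: (2,3)->(1,2) = 2
Tile 4: (3,0)->(0,3) = 6
Tile 14: (3,1)->(3,1) = 0
Tile 5: (3,2)->(1,0) = 4
Tile 6: (3,3)->(1,1) = 4
Sum: 0 + 4 + 3 + 3 + 4 + 2 + 2 + 0 + 3 + 2 + 2 + 6 + 0 + 4 + 4 = 39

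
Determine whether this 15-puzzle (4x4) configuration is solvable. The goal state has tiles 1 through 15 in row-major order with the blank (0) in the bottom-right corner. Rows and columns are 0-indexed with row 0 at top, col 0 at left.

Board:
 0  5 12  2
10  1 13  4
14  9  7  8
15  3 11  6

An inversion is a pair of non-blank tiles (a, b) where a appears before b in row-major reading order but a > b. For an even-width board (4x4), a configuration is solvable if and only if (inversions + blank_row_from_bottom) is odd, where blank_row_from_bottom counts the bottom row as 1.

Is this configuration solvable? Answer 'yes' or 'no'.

Inversions: 48
Blank is in row 0 (0-indexed from top), which is row 4 counting from the bottom (bottom = 1).
48 + 4 = 52, which is even, so the puzzle is not solvable.

Answer: no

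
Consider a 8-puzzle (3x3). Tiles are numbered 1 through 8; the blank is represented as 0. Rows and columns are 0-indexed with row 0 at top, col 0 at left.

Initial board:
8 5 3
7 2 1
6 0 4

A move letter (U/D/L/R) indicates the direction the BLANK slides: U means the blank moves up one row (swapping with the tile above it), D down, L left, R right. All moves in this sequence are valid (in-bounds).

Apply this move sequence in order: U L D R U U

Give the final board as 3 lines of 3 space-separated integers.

Answer: 8 0 3
6 5 1
2 7 4

Derivation:
After move 1 (U):
8 5 3
7 0 1
6 2 4

After move 2 (L):
8 5 3
0 7 1
6 2 4

After move 3 (D):
8 5 3
6 7 1
0 2 4

After move 4 (R):
8 5 3
6 7 1
2 0 4

After move 5 (U):
8 5 3
6 0 1
2 7 4

After move 6 (U):
8 0 3
6 5 1
2 7 4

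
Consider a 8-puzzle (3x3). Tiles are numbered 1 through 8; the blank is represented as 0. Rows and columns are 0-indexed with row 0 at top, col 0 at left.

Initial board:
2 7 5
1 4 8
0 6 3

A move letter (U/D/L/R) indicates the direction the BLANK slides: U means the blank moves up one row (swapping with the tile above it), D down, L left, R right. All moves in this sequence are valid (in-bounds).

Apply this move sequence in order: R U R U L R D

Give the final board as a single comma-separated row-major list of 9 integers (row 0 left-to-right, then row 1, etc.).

After move 1 (R):
2 7 5
1 4 8
6 0 3

After move 2 (U):
2 7 5
1 0 8
6 4 3

After move 3 (R):
2 7 5
1 8 0
6 4 3

After move 4 (U):
2 7 0
1 8 5
6 4 3

After move 5 (L):
2 0 7
1 8 5
6 4 3

After move 6 (R):
2 7 0
1 8 5
6 4 3

After move 7 (D):
2 7 5
1 8 0
6 4 3

Answer: 2, 7, 5, 1, 8, 0, 6, 4, 3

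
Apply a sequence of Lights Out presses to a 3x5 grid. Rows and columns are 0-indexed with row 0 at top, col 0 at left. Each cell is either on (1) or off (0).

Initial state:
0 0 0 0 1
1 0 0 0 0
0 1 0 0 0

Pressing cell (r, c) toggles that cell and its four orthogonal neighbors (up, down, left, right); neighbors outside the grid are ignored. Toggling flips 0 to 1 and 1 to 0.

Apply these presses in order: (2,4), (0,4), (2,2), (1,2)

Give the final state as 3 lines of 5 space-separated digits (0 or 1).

After press 1 at (2,4):
0 0 0 0 1
1 0 0 0 1
0 1 0 1 1

After press 2 at (0,4):
0 0 0 1 0
1 0 0 0 0
0 1 0 1 1

After press 3 at (2,2):
0 0 0 1 0
1 0 1 0 0
0 0 1 0 1

After press 4 at (1,2):
0 0 1 1 0
1 1 0 1 0
0 0 0 0 1

Answer: 0 0 1 1 0
1 1 0 1 0
0 0 0 0 1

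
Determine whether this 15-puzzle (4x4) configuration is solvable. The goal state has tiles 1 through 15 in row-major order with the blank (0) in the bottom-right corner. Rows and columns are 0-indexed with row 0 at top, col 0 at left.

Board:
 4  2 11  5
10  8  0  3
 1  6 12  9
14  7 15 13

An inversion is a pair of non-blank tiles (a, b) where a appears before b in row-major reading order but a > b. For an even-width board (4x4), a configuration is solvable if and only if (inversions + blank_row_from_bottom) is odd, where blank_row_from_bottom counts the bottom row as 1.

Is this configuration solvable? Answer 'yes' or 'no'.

Inversions: 31
Blank is in row 1 (0-indexed from top), which is row 3 counting from the bottom (bottom = 1).
31 + 3 = 34, which is even, so the puzzle is not solvable.

Answer: no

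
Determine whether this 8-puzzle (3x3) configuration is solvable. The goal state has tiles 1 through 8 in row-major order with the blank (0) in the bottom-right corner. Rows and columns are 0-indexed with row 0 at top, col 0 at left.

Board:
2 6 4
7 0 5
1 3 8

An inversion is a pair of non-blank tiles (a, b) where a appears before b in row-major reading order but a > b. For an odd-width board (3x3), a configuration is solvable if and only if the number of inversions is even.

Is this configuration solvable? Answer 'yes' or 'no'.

Inversions (pairs i<j in row-major order where tile[i] > tile[j] > 0): 12
12 is even, so the puzzle is solvable.

Answer: yes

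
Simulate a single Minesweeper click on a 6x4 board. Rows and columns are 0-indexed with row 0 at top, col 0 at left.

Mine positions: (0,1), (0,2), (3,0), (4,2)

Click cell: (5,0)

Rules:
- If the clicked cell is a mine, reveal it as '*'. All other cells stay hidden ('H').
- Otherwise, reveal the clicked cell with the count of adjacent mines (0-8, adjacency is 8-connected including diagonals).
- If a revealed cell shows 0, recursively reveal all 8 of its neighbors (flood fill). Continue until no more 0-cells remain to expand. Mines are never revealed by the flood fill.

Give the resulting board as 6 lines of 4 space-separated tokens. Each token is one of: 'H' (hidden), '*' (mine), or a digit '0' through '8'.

H H H H
H H H H
H H H H
H H H H
1 2 H H
0 1 H H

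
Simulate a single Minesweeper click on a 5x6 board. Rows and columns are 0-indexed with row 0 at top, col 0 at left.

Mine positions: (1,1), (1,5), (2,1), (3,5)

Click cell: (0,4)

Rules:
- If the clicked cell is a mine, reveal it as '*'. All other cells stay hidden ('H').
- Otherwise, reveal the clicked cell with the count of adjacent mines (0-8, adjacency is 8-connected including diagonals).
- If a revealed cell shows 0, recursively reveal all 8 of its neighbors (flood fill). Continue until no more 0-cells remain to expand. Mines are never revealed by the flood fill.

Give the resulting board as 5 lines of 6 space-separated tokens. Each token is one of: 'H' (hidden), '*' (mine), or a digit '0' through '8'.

H H H H 1 H
H H H H H H
H H H H H H
H H H H H H
H H H H H H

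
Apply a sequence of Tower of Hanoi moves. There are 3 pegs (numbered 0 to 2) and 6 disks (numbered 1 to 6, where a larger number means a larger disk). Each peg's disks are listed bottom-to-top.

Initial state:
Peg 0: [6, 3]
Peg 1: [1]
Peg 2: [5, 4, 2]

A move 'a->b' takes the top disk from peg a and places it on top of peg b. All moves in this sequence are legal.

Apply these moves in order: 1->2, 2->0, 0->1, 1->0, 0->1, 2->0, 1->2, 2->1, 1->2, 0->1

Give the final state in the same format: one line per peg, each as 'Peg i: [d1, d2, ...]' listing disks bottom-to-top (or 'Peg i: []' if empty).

Answer: Peg 0: [6, 3]
Peg 1: [2]
Peg 2: [5, 4, 1]

Derivation:
After move 1 (1->2):
Peg 0: [6, 3]
Peg 1: []
Peg 2: [5, 4, 2, 1]

After move 2 (2->0):
Peg 0: [6, 3, 1]
Peg 1: []
Peg 2: [5, 4, 2]

After move 3 (0->1):
Peg 0: [6, 3]
Peg 1: [1]
Peg 2: [5, 4, 2]

After move 4 (1->0):
Peg 0: [6, 3, 1]
Peg 1: []
Peg 2: [5, 4, 2]

After move 5 (0->1):
Peg 0: [6, 3]
Peg 1: [1]
Peg 2: [5, 4, 2]

After move 6 (2->0):
Peg 0: [6, 3, 2]
Peg 1: [1]
Peg 2: [5, 4]

After move 7 (1->2):
Peg 0: [6, 3, 2]
Peg 1: []
Peg 2: [5, 4, 1]

After move 8 (2->1):
Peg 0: [6, 3, 2]
Peg 1: [1]
Peg 2: [5, 4]

After move 9 (1->2):
Peg 0: [6, 3, 2]
Peg 1: []
Peg 2: [5, 4, 1]

After move 10 (0->1):
Peg 0: [6, 3]
Peg 1: [2]
Peg 2: [5, 4, 1]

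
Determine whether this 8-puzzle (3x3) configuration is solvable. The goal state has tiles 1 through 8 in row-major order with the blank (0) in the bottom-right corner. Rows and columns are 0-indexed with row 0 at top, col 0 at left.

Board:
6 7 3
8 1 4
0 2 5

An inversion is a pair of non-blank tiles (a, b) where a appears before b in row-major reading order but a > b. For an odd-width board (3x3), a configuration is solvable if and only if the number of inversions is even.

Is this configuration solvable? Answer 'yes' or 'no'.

Inversions (pairs i<j in row-major order where tile[i] > tile[j] > 0): 17
17 is odd, so the puzzle is not solvable.

Answer: no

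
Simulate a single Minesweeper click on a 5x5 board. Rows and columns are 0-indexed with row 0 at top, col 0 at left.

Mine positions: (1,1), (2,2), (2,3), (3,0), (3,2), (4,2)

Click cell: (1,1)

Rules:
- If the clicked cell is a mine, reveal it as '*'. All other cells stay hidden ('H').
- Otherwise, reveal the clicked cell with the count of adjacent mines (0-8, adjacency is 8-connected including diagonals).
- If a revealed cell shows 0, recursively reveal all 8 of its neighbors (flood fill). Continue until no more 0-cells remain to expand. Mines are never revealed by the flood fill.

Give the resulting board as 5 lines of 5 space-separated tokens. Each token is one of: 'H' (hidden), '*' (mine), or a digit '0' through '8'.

H H H H H
H * H H H
H H H H H
H H H H H
H H H H H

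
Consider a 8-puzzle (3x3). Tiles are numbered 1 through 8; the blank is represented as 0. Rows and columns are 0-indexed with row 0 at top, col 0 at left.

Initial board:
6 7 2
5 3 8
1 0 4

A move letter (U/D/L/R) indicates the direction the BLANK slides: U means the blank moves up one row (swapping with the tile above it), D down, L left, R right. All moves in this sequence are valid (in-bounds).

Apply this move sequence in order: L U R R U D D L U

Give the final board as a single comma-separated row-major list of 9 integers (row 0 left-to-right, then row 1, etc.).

Answer: 6, 7, 2, 3, 0, 4, 5, 8, 1

Derivation:
After move 1 (L):
6 7 2
5 3 8
0 1 4

After move 2 (U):
6 7 2
0 3 8
5 1 4

After move 3 (R):
6 7 2
3 0 8
5 1 4

After move 4 (R):
6 7 2
3 8 0
5 1 4

After move 5 (U):
6 7 0
3 8 2
5 1 4

After move 6 (D):
6 7 2
3 8 0
5 1 4

After move 7 (D):
6 7 2
3 8 4
5 1 0

After move 8 (L):
6 7 2
3 8 4
5 0 1

After move 9 (U):
6 7 2
3 0 4
5 8 1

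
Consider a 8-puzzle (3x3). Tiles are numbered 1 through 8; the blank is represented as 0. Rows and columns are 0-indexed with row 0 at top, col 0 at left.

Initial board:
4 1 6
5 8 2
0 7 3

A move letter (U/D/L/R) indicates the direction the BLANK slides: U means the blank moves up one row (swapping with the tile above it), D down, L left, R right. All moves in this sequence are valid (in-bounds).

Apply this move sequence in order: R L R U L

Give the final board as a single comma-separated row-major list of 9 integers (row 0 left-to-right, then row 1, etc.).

After move 1 (R):
4 1 6
5 8 2
7 0 3

After move 2 (L):
4 1 6
5 8 2
0 7 3

After move 3 (R):
4 1 6
5 8 2
7 0 3

After move 4 (U):
4 1 6
5 0 2
7 8 3

After move 5 (L):
4 1 6
0 5 2
7 8 3

Answer: 4, 1, 6, 0, 5, 2, 7, 8, 3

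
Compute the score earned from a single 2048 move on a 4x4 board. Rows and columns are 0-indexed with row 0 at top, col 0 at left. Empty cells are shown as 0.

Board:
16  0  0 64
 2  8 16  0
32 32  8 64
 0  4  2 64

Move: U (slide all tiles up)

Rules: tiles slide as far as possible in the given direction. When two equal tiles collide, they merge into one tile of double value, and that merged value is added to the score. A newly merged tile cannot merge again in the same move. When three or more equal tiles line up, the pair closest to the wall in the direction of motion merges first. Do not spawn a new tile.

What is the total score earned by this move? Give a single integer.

Slide up:
col 0: [16, 2, 32, 0] -> [16, 2, 32, 0]  score +0 (running 0)
col 1: [0, 8, 32, 4] -> [8, 32, 4, 0]  score +0 (running 0)
col 2: [0, 16, 8, 2] -> [16, 8, 2, 0]  score +0 (running 0)
col 3: [64, 0, 64, 64] -> [128, 64, 0, 0]  score +128 (running 128)
Board after move:
 16   8  16 128
  2  32   8  64
 32   4   2   0
  0   0   0   0

Answer: 128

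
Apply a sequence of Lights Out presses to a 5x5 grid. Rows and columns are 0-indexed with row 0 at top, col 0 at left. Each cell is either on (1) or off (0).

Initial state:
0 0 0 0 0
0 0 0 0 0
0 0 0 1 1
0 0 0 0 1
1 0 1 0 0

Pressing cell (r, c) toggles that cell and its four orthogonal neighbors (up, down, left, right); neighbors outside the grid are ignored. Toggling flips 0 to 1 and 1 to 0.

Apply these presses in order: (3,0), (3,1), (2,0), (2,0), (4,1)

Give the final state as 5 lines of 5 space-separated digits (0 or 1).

Answer: 0 0 0 0 0
0 0 0 0 0
1 1 0 1 1
0 1 1 0 1
1 0 0 0 0

Derivation:
After press 1 at (3,0):
0 0 0 0 0
0 0 0 0 0
1 0 0 1 1
1 1 0 0 1
0 0 1 0 0

After press 2 at (3,1):
0 0 0 0 0
0 0 0 0 0
1 1 0 1 1
0 0 1 0 1
0 1 1 0 0

After press 3 at (2,0):
0 0 0 0 0
1 0 0 0 0
0 0 0 1 1
1 0 1 0 1
0 1 1 0 0

After press 4 at (2,0):
0 0 0 0 0
0 0 0 0 0
1 1 0 1 1
0 0 1 0 1
0 1 1 0 0

After press 5 at (4,1):
0 0 0 0 0
0 0 0 0 0
1 1 0 1 1
0 1 1 0 1
1 0 0 0 0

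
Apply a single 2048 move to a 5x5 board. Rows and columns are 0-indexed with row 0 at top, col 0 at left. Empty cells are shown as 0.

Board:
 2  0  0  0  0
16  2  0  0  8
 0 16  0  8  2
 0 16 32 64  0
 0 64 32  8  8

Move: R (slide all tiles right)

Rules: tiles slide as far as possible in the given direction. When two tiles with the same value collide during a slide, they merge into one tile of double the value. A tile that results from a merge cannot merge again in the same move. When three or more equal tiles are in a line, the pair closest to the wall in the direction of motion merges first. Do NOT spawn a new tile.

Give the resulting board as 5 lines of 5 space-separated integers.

Answer:  0  0  0  0  2
 0  0 16  2  8
 0  0 16  8  2
 0  0 16 32 64
 0  0 64 32 16

Derivation:
Slide right:
row 0: [2, 0, 0, 0, 0] -> [0, 0, 0, 0, 2]
row 1: [16, 2, 0, 0, 8] -> [0, 0, 16, 2, 8]
row 2: [0, 16, 0, 8, 2] -> [0, 0, 16, 8, 2]
row 3: [0, 16, 32, 64, 0] -> [0, 0, 16, 32, 64]
row 4: [0, 64, 32, 8, 8] -> [0, 0, 64, 32, 16]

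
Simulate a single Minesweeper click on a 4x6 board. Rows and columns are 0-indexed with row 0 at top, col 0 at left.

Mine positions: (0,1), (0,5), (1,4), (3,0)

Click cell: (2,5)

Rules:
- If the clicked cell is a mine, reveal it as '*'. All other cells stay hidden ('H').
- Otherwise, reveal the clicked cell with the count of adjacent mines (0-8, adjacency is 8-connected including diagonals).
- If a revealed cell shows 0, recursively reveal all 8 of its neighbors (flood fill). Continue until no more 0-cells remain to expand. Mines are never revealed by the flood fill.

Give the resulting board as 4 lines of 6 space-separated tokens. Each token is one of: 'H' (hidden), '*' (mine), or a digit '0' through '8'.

H H H H H H
H H H H H H
H H H H H 1
H H H H H H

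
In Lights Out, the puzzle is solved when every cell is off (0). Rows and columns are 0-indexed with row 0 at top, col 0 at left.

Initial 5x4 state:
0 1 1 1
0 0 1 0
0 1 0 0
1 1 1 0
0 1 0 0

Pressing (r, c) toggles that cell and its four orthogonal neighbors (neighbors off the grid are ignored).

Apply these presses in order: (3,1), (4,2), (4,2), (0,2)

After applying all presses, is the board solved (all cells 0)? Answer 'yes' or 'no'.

Answer: yes

Derivation:
After press 1 at (3,1):
0 1 1 1
0 0 1 0
0 0 0 0
0 0 0 0
0 0 0 0

After press 2 at (4,2):
0 1 1 1
0 0 1 0
0 0 0 0
0 0 1 0
0 1 1 1

After press 3 at (4,2):
0 1 1 1
0 0 1 0
0 0 0 0
0 0 0 0
0 0 0 0

After press 4 at (0,2):
0 0 0 0
0 0 0 0
0 0 0 0
0 0 0 0
0 0 0 0

Lights still on: 0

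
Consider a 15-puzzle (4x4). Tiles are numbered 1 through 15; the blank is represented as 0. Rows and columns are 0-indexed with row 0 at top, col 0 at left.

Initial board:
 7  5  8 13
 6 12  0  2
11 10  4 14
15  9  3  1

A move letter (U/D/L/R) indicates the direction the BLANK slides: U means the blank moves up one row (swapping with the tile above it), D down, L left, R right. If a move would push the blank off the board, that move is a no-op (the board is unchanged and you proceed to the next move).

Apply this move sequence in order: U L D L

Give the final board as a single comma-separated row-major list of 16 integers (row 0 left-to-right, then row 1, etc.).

After move 1 (U):
 7  5  0 13
 6 12  8  2
11 10  4 14
15  9  3  1

After move 2 (L):
 7  0  5 13
 6 12  8  2
11 10  4 14
15  9  3  1

After move 3 (D):
 7 12  5 13
 6  0  8  2
11 10  4 14
15  9  3  1

After move 4 (L):
 7 12  5 13
 0  6  8  2
11 10  4 14
15  9  3  1

Answer: 7, 12, 5, 13, 0, 6, 8, 2, 11, 10, 4, 14, 15, 9, 3, 1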